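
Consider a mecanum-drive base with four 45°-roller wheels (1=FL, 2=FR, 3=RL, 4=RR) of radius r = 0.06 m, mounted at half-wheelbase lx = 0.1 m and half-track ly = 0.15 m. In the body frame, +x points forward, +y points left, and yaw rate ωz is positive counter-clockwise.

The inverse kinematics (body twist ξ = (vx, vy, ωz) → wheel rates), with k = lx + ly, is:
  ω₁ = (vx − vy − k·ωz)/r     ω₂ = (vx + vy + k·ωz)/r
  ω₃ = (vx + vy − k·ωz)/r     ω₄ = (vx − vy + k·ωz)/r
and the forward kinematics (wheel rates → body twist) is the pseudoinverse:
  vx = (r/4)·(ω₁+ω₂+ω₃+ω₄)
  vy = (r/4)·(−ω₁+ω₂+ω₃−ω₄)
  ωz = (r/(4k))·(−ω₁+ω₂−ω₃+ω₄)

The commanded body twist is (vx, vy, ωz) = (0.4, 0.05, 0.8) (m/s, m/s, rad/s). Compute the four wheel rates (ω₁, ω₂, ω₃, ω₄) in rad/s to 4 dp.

k = lx + ly = 0.1 + 0.15 = 0.2500;  k·ωz = 0.2500·0.8 = 0.2000
ω₁ (FL) = (vx − vy − k·ωz)/r = 0.1500/0.06 = 2.5000
ω₂ (FR) = (vx + vy + k·ωz)/r = 0.6500/0.06 = 10.8333
ω₃ (RL) = (vx + vy − k·ωz)/r = 0.2500/0.06 = 4.1667
ω₄ (RR) = (vx − vy + k·ωz)/r = 0.5500/0.06 = 9.1667

(2.5000, 10.8333, 4.1667, 9.1667)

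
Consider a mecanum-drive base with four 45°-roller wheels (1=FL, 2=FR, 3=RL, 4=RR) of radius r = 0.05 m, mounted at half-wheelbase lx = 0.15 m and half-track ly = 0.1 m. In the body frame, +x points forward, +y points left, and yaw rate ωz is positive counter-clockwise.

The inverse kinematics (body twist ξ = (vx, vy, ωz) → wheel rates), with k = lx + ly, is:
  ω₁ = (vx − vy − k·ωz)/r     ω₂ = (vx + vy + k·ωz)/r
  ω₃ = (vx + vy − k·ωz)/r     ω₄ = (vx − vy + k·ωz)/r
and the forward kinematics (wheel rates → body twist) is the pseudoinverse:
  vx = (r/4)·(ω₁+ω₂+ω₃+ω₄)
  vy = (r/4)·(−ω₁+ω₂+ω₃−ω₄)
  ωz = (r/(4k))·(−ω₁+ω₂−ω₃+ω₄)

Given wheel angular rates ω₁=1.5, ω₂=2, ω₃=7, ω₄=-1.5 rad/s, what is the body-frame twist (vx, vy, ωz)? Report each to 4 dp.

(0.1125, 0.1125, -0.4000)

k = lx + ly = 0.15 + 0.1 = 0.2500
ω₁+ω₂+ω₃+ω₄ = 9.0000  →  vx = (0.05/4)·9.0000 = 0.1125
−ω₁+ω₂+ω₃−ω₄ = 9.0000  →  vy = (0.05/4)·9.0000 = 0.1125
−ω₁+ω₂−ω₃+ω₄ = -8.0000  →  ωz = (0.05/1.0000)·-8.0000 = -0.4000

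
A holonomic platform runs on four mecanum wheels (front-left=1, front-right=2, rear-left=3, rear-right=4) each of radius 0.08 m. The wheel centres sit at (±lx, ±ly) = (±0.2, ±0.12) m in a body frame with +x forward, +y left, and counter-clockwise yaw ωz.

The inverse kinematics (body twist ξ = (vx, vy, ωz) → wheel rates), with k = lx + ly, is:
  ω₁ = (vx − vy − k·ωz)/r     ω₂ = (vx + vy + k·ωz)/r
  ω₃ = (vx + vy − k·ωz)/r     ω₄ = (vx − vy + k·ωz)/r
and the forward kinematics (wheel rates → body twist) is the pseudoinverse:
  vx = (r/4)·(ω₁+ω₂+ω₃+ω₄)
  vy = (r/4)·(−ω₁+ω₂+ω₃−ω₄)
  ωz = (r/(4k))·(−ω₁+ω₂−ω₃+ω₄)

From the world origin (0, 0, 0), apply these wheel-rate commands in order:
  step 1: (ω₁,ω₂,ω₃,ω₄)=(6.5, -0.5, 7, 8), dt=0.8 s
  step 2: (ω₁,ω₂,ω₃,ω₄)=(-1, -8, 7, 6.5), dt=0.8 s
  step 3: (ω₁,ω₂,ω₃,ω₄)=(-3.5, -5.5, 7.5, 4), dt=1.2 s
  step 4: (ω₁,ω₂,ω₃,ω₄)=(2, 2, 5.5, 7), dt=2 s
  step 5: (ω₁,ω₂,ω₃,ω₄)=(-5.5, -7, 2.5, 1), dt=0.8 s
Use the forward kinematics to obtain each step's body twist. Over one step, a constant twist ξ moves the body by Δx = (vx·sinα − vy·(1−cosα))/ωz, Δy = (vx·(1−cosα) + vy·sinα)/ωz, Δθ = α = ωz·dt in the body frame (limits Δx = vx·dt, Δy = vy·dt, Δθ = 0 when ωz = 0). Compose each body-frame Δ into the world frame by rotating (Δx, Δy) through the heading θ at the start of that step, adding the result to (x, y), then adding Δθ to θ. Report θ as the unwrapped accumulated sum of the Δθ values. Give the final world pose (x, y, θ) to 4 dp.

step 1: ξ=(vx,vy,ωz)=(0.4200, -0.1600, -0.3750), dt=0.8 → body Δ=(0.3119, -0.1761, -0.3000) → world pose (0.3119, -0.1761, -0.3000)
step 2: ξ=(vx,vy,ωz)=(0.0900, -0.1300, -0.4688), dt=0.8 → body Δ=(0.0511, -0.1149, -0.3750) → world pose (0.3267, -0.3010, -0.6750)
step 3: ξ=(vx,vy,ωz)=(0.0500, 0.0300, -0.3438), dt=1.2 → body Δ=(0.0656, 0.0228, -0.4125) → world pose (0.3922, -0.3242, -1.0875)
step 4: ξ=(vx,vy,ωz)=(0.3300, -0.0300, 0.0938), dt=2.0 → body Δ=(0.6617, 0.0020, 0.1875) → world pose (0.7015, -0.9092, -0.9000)
step 5: ξ=(vx,vy,ωz)=(-0.1800, 0.0000, -0.1875), dt=0.8 → body Δ=(-0.1435, 0.0108, -0.1500) → world pose (0.6208, -0.7901, -1.0500)

(0.6208, -0.7901, -1.0500)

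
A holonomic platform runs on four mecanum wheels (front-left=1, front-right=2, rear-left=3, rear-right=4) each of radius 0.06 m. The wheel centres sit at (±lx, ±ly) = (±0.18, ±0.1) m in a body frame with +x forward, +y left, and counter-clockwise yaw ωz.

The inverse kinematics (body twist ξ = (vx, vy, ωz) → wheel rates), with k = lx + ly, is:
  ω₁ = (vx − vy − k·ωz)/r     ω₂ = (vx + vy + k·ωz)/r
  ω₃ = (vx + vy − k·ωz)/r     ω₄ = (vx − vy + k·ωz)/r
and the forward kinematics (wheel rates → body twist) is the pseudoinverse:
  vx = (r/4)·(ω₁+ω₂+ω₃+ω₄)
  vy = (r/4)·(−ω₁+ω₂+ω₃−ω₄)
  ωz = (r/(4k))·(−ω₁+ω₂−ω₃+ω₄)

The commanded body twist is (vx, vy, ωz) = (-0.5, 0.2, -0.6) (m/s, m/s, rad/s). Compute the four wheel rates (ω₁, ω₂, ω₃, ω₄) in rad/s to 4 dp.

(-8.8667, -7.8000, -2.2000, -14.4667)

k = lx + ly = 0.18 + 0.1 = 0.2800;  k·ωz = 0.2800·-0.6 = -0.1680
ω₁ (FL) = (vx − vy − k·ωz)/r = -0.5320/0.06 = -8.8667
ω₂ (FR) = (vx + vy + k·ωz)/r = -0.4680/0.06 = -7.8000
ω₃ (RL) = (vx + vy − k·ωz)/r = -0.1320/0.06 = -2.2000
ω₄ (RR) = (vx − vy + k·ωz)/r = -0.8680/0.06 = -14.4667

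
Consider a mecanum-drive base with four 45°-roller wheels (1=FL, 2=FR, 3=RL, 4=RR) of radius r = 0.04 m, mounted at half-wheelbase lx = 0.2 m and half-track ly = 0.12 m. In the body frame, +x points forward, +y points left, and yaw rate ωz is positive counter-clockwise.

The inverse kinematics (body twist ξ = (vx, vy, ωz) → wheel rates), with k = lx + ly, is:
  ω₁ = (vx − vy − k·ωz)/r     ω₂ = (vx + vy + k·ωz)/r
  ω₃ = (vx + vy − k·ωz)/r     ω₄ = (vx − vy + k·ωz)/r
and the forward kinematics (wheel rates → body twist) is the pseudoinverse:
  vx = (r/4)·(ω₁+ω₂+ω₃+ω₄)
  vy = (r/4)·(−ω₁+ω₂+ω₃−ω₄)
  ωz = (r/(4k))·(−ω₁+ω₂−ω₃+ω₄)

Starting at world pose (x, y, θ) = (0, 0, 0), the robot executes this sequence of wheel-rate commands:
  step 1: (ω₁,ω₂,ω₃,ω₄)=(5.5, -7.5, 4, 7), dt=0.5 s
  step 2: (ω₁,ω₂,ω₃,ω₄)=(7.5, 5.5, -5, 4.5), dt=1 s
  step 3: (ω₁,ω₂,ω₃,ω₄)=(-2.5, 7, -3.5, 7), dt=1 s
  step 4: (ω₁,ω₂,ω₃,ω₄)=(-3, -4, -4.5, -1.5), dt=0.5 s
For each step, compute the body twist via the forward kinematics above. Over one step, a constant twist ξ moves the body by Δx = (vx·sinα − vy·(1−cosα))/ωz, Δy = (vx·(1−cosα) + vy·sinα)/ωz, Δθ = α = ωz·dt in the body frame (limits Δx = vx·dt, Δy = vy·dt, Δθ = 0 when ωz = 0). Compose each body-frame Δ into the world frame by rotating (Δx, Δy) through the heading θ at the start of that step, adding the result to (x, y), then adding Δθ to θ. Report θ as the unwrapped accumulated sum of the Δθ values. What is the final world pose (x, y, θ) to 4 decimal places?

(0.1995, -0.2397, 0.7344)

step 1: ξ=(vx,vy,ωz)=(0.0900, -0.1600, -0.3125), dt=0.5 → body Δ=(0.0386, -0.0832, -0.1562) → world pose (0.0386, -0.0832, -0.1562)
step 2: ξ=(vx,vy,ωz)=(0.1250, -0.1150, 0.2344), dt=1.0 → body Δ=(0.1373, -0.0994, 0.2344) → world pose (0.1587, -0.2027, 0.0781)
step 3: ξ=(vx,vy,ωz)=(0.0800, -0.0100, 0.6250), dt=1.0 → body Δ=(0.0779, 0.0148, 0.6250) → world pose (0.2352, -0.1818, 0.7031)
step 4: ξ=(vx,vy,ωz)=(-0.1300, -0.0400, 0.0625), dt=0.5 → body Δ=(-0.0647, -0.0210, 0.0312) → world pose (0.1995, -0.2397, 0.7344)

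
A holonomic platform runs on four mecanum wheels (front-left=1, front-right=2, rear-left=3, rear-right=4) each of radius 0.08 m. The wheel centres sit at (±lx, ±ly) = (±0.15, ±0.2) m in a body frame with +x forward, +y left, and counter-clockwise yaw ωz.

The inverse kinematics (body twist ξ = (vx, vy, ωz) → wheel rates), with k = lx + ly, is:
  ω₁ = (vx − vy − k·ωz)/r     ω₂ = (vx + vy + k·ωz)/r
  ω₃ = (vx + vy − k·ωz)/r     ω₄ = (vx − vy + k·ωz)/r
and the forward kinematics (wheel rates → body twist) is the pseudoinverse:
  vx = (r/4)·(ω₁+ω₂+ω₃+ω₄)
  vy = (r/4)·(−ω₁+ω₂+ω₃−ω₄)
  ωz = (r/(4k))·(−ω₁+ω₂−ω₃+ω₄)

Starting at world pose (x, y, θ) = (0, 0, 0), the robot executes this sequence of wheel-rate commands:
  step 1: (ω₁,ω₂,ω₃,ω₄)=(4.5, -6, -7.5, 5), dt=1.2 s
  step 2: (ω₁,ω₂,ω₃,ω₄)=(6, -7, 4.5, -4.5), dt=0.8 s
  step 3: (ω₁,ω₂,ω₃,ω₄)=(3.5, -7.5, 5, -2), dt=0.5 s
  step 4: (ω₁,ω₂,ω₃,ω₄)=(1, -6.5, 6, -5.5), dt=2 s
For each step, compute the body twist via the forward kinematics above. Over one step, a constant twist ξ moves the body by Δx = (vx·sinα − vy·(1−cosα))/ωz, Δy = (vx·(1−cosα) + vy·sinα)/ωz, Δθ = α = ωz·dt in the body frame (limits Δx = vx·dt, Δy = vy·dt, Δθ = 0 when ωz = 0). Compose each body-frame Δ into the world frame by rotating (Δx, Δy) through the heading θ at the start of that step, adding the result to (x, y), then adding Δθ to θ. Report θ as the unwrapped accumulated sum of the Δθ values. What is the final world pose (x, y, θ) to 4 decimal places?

(0.0746, -0.6171, -3.5543)

step 1: ξ=(vx,vy,ωz)=(-0.0800, -0.4600, 0.1143), dt=1.2 → body Δ=(-0.0579, -0.5568, 0.1371) → world pose (-0.0579, -0.5568, 0.1371)
step 2: ξ=(vx,vy,ωz)=(-0.0200, -0.0800, -1.2571), dt=0.8 → body Δ=(-0.0430, -0.0464, -1.0057) → world pose (-0.0942, -0.6086, -0.8686)
step 3: ξ=(vx,vy,ωz)=(-0.0200, -0.0800, -1.0286), dt=0.5 → body Δ=(-0.0196, -0.0357, -0.5143) → world pose (-0.1341, -0.6167, -1.3829)
step 4: ξ=(vx,vy,ωz)=(-0.1000, 0.0800, -1.0857), dt=2.0 → body Δ=(0.0393, 0.2049, -2.1714) → world pose (0.0746, -0.6171, -3.5543)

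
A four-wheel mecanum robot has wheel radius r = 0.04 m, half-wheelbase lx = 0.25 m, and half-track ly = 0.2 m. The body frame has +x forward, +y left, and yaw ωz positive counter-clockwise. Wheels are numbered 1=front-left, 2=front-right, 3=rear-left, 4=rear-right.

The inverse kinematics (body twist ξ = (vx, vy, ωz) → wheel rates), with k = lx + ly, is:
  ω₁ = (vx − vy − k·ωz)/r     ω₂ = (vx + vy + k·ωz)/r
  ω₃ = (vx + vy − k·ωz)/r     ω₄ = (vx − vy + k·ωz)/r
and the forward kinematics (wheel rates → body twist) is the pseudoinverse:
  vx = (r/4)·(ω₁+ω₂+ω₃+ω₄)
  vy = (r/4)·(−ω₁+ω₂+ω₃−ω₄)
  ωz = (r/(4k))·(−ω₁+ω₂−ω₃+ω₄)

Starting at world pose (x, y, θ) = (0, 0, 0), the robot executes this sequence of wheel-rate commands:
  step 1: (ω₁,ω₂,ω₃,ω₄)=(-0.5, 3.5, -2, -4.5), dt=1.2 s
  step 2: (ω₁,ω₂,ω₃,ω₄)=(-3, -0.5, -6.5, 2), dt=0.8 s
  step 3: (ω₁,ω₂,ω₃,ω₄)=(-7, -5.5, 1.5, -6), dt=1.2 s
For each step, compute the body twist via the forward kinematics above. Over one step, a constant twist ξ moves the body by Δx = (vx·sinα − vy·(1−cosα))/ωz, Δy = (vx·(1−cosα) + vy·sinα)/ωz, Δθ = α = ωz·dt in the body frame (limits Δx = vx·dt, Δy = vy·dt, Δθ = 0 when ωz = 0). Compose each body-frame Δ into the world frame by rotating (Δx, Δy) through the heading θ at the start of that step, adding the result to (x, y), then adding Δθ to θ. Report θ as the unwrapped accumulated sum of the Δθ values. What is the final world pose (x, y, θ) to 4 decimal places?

(-0.3183, 0.0959, 0.0756)

step 1: ξ=(vx,vy,ωz)=(-0.0350, 0.0650, 0.0333), dt=1.2 → body Δ=(-0.0435, 0.0771, 0.0400) → world pose (-0.0435, 0.0771, 0.0400)
step 2: ξ=(vx,vy,ωz)=(-0.0800, -0.0600, 0.2444), dt=0.8 → body Δ=(-0.0589, -0.0539, 0.1956) → world pose (-0.1003, 0.0209, 0.2356)
step 3: ξ=(vx,vy,ωz)=(-0.1700, 0.0900, -0.1333), dt=1.2 → body Δ=(-0.1945, 0.1238, -0.1600) → world pose (-0.3183, 0.0959, 0.0756)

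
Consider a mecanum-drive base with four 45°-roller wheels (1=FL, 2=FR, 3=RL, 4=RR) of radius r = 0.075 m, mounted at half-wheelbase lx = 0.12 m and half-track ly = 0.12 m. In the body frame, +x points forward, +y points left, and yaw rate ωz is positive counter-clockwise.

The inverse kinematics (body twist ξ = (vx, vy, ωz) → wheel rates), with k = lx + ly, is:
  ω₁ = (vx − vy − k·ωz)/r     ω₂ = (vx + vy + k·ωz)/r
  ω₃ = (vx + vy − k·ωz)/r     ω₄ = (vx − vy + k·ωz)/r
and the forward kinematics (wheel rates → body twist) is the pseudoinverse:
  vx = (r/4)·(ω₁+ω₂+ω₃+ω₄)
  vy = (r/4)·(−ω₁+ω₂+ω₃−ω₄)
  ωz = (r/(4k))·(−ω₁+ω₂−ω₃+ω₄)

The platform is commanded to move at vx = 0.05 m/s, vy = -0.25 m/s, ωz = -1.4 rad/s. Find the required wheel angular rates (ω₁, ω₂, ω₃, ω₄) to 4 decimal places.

(8.4800, -7.1467, 1.8133, -0.4800)

k = lx + ly = 0.12 + 0.12 = 0.2400;  k·ωz = 0.2400·-1.4 = -0.3360
ω₁ (FL) = (vx − vy − k·ωz)/r = 0.6360/0.075 = 8.4800
ω₂ (FR) = (vx + vy + k·ωz)/r = -0.5360/0.075 = -7.1467
ω₃ (RL) = (vx + vy − k·ωz)/r = 0.1360/0.075 = 1.8133
ω₄ (RR) = (vx − vy + k·ωz)/r = -0.0360/0.075 = -0.4800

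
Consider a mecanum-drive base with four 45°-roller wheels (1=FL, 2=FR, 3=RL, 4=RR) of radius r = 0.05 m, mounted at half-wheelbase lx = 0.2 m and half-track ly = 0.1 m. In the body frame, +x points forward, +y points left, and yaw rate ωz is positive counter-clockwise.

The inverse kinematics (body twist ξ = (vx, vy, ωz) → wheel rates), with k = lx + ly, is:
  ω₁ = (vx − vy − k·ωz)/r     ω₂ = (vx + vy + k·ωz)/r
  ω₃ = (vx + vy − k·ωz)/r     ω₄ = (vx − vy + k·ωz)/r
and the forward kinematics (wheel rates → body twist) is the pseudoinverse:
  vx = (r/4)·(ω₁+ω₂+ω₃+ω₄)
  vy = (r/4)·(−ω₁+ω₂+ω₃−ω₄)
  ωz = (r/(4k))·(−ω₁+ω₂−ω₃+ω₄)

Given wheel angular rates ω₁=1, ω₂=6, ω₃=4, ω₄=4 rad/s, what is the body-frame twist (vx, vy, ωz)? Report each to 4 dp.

(0.1875, 0.0625, 0.2083)

k = lx + ly = 0.2 + 0.1 = 0.3000
ω₁+ω₂+ω₃+ω₄ = 15.0000  →  vx = (0.05/4)·15.0000 = 0.1875
−ω₁+ω₂+ω₃−ω₄ = 5.0000  →  vy = (0.05/4)·5.0000 = 0.0625
−ω₁+ω₂−ω₃+ω₄ = 5.0000  →  ωz = (0.05/1.2000)·5.0000 = 0.2083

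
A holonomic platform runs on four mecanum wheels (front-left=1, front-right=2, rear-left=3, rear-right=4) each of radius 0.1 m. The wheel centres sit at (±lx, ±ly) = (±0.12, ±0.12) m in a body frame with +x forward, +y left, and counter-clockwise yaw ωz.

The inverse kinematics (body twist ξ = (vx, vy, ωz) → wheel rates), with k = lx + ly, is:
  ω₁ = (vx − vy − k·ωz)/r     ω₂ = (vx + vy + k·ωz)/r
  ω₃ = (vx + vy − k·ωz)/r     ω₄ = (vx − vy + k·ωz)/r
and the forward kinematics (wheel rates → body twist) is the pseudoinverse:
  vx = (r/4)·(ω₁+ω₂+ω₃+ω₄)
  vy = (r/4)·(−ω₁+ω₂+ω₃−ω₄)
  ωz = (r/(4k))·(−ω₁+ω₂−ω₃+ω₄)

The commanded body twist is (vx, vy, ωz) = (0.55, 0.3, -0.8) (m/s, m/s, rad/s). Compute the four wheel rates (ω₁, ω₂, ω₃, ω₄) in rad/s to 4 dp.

k = lx + ly = 0.12 + 0.12 = 0.2400;  k·ωz = 0.2400·-0.8 = -0.1920
ω₁ (FL) = (vx − vy − k·ωz)/r = 0.4420/0.1 = 4.4200
ω₂ (FR) = (vx + vy + k·ωz)/r = 0.6580/0.1 = 6.5800
ω₃ (RL) = (vx + vy − k·ωz)/r = 1.0420/0.1 = 10.4200
ω₄ (RR) = (vx − vy + k·ωz)/r = 0.0580/0.1 = 0.5800

(4.4200, 6.5800, 10.4200, 0.5800)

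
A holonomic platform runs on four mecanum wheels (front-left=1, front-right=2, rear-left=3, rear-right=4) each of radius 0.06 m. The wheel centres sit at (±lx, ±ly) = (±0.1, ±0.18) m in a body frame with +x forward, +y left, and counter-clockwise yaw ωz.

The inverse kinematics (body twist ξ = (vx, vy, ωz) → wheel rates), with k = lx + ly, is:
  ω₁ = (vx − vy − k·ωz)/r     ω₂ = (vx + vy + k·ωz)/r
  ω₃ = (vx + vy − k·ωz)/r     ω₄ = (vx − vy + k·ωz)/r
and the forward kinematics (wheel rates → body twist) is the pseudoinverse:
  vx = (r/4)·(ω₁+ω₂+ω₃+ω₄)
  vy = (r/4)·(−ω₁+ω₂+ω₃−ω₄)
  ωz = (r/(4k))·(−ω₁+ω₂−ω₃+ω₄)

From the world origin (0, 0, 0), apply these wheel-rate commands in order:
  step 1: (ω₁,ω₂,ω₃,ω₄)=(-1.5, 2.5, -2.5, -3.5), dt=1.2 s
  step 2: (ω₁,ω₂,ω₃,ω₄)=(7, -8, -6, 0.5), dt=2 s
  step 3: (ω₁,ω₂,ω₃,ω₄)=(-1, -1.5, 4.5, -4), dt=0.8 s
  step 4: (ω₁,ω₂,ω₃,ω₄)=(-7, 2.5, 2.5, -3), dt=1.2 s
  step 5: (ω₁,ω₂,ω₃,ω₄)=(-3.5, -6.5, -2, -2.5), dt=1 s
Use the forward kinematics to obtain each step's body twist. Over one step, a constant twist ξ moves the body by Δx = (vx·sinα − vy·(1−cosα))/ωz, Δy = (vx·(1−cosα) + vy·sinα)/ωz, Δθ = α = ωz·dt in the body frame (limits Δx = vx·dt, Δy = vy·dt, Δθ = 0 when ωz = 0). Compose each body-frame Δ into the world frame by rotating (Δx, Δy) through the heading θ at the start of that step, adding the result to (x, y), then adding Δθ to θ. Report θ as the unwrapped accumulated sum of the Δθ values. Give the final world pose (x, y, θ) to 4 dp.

(-0.3667, -0.0159, -1.0339)

step 1: ξ=(vx,vy,ωz)=(-0.0750, 0.0750, 0.1607), dt=1.2 → body Δ=(-0.0981, 0.0808, 0.1929) → world pose (-0.0981, 0.0808, 0.1929)
step 2: ξ=(vx,vy,ωz)=(-0.0975, -0.3225, -0.4554), dt=2.0 → body Δ=(-0.4431, -0.4766, -0.9107) → world pose (-0.4416, -0.4719, -0.7179)
step 3: ξ=(vx,vy,ωz)=(-0.0300, 0.1200, -0.4821), dt=0.8 → body Δ=(-0.0051, 0.0982, -0.3857) → world pose (-0.3809, -0.3946, -1.1036)
step 4: ξ=(vx,vy,ωz)=(-0.0750, 0.2250, 0.2143), dt=1.2 → body Δ=(-0.1235, 0.2555, 0.2571) → world pose (-0.2084, -0.1692, -0.8464)
step 5: ξ=(vx,vy,ωz)=(-0.2175, -0.0375, -0.1875), dt=1.0 → body Δ=(-0.2197, -0.0169, -0.1875) → world pose (-0.3667, -0.0159, -1.0339)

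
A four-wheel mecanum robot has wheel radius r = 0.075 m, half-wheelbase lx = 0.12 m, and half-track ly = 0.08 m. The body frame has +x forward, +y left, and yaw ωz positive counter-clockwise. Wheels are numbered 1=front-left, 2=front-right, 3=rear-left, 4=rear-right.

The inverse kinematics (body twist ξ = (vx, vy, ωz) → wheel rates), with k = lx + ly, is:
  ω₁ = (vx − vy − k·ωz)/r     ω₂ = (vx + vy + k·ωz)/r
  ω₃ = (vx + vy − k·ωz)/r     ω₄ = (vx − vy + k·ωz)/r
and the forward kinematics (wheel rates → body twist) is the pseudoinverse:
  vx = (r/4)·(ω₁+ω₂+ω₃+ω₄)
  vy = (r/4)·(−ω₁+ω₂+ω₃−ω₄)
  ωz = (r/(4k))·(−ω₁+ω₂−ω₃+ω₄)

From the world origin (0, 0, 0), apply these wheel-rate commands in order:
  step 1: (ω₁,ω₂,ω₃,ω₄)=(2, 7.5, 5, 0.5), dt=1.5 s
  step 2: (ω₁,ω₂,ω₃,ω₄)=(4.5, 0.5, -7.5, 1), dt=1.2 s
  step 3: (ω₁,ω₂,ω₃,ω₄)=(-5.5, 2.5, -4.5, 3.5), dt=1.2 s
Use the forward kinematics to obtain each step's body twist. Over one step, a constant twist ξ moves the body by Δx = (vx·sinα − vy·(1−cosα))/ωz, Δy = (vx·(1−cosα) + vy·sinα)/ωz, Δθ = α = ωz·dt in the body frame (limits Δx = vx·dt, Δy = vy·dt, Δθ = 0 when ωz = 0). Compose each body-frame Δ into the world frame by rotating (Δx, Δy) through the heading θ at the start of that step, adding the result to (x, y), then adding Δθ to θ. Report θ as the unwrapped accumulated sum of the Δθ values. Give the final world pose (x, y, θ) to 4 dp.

(0.4748, -0.0381, 2.4469)

step 1: ξ=(vx,vy,ωz)=(0.2812, 0.1875, 0.0937), dt=1.5 → body Δ=(0.4007, 0.3099, 0.1406) → world pose (0.4007, 0.3099, 0.1406)
step 2: ξ=(vx,vy,ωz)=(-0.0281, -0.2344, 0.4219), dt=1.2 → body Δ=(0.0374, -0.2778, 0.5062) → world pose (0.4767, 0.0402, 0.6469)
step 3: ξ=(vx,vy,ωz)=(-0.0750, 0.0000, 1.5000), dt=1.2 → body Δ=(-0.0487, -0.0614, 1.8000) → world pose (0.4748, -0.0381, 2.4469)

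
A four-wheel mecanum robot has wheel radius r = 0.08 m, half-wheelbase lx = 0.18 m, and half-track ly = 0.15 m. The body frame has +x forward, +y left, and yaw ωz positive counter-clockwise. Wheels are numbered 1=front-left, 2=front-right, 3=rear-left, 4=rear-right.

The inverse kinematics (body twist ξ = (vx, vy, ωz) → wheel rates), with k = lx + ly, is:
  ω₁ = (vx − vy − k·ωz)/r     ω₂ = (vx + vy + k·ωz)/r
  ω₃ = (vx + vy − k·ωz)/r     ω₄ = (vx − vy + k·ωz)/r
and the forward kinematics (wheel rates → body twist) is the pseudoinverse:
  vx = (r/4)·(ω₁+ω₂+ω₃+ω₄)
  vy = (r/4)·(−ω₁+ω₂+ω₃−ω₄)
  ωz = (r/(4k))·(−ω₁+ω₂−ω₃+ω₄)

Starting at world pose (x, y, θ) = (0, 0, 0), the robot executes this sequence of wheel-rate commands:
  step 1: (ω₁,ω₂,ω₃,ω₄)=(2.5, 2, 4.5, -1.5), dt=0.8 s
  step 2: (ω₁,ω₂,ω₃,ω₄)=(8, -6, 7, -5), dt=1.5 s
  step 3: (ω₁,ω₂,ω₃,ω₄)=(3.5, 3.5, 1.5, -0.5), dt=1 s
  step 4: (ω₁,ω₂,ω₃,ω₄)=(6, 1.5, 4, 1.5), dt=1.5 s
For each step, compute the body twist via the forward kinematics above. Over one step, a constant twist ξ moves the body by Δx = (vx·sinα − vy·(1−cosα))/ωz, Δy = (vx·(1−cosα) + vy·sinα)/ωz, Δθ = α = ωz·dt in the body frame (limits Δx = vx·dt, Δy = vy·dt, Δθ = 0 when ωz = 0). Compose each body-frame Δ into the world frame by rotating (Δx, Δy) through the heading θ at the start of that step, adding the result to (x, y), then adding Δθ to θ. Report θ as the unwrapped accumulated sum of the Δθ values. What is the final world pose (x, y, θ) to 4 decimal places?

(-0.4244, -0.0787, -3.4364)

step 1: ξ=(vx,vy,ωz)=(0.1500, 0.1100, -0.3939), dt=0.8 → body Δ=(0.1318, 0.0678, -0.3152) → world pose (0.1318, 0.0678, -0.3152)
step 2: ξ=(vx,vy,ωz)=(0.0800, -0.0400, -1.5758), dt=1.5 → body Δ=(-0.0078, -0.1048, -2.3636) → world pose (0.0919, -0.0294, -2.6788)
step 3: ξ=(vx,vy,ωz)=(0.1600, 0.0400, -0.1212), dt=1.0 → body Δ=(0.1620, 0.0302, -0.1212) → world pose (-0.0396, -0.1287, -2.8000)
step 4: ξ=(vx,vy,ωz)=(0.2600, -0.0400, -0.4242), dt=1.5 → body Δ=(0.3458, -0.1760, -0.6364) → world pose (-0.4244, -0.0787, -3.4364)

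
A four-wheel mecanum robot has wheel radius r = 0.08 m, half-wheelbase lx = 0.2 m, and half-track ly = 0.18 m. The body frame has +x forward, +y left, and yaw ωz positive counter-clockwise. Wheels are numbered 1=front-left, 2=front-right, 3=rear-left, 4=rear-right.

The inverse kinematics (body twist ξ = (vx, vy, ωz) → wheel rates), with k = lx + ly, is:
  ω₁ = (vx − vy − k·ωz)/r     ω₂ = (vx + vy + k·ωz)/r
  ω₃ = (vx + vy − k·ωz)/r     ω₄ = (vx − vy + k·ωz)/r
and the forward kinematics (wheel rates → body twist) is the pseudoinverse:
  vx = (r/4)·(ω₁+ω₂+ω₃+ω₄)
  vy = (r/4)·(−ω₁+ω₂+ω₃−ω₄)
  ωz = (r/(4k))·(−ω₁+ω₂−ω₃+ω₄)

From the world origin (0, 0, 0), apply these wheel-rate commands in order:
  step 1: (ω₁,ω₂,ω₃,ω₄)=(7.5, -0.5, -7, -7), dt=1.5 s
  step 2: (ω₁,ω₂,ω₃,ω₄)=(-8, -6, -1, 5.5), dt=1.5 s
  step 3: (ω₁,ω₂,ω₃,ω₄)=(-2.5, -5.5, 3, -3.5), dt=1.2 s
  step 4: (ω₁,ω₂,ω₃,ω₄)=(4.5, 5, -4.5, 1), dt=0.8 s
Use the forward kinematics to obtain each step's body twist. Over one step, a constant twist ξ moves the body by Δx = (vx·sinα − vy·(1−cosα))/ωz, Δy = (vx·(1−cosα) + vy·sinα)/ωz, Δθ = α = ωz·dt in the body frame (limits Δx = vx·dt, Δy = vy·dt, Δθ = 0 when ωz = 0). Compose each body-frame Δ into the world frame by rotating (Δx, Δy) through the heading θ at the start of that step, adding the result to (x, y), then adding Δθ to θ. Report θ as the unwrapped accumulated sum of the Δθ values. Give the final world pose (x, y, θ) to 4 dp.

step 1: ξ=(vx,vy,ωz)=(-0.1400, -0.1600, -0.4211), dt=1.5 → body Δ=(-0.2696, -0.1602, -0.6316) → world pose (-0.2696, -0.1602, -0.6316)
step 2: ξ=(vx,vy,ωz)=(-0.1900, -0.0900, 0.4474), dt=1.5 → body Δ=(-0.2205, -0.2172, 0.6711) → world pose (-0.5758, -0.2053, 0.0395)
step 3: ξ=(vx,vy,ωz)=(-0.1700, 0.0700, -0.5000), dt=1.2 → body Δ=(-0.1675, 0.1384, -0.6000) → world pose (-0.7486, -0.0736, -0.5605)
step 4: ξ=(vx,vy,ωz)=(0.1200, -0.1000, 0.3158), dt=0.8 → body Δ=(0.1050, -0.0671, 0.2526) → world pose (-0.6953, -0.1863, -0.3079)

(-0.6953, -0.1863, -0.3079)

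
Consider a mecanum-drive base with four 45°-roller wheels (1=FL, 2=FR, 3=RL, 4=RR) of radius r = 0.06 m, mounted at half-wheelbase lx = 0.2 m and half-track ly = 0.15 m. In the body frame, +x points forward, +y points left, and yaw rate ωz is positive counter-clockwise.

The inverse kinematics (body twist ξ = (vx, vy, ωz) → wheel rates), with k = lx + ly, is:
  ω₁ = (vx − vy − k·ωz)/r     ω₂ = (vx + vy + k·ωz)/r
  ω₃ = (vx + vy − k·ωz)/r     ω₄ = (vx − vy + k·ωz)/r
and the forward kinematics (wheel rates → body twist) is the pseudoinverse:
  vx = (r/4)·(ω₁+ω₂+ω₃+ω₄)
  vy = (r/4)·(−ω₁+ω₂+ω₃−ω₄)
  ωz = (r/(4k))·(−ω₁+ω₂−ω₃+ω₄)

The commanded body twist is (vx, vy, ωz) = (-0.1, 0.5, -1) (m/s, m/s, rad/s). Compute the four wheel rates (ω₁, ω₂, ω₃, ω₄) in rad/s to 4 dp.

(-4.1667, 0.8333, 12.5000, -15.8333)

k = lx + ly = 0.2 + 0.15 = 0.3500;  k·ωz = 0.3500·-1 = -0.3500
ω₁ (FL) = (vx − vy − k·ωz)/r = -0.2500/0.06 = -4.1667
ω₂ (FR) = (vx + vy + k·ωz)/r = 0.0500/0.06 = 0.8333
ω₃ (RL) = (vx + vy − k·ωz)/r = 0.7500/0.06 = 12.5000
ω₄ (RR) = (vx − vy + k·ωz)/r = -0.9500/0.06 = -15.8333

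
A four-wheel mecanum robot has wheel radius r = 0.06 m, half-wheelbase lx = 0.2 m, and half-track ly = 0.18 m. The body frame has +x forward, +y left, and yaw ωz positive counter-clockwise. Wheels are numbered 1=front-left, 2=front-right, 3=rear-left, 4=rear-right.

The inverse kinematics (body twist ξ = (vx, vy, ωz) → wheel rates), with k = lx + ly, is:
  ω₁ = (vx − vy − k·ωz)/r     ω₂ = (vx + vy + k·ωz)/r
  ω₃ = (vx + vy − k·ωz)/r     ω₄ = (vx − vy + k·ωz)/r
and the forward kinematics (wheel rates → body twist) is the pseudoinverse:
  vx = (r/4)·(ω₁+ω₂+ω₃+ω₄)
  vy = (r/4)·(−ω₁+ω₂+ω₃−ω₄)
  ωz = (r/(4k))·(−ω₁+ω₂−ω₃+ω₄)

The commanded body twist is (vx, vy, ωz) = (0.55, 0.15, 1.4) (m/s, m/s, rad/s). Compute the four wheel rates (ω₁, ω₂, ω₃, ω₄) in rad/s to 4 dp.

(-2.2000, 20.5333, 2.8000, 15.5333)

k = lx + ly = 0.2 + 0.18 = 0.3800;  k·ωz = 0.3800·1.4 = 0.5320
ω₁ (FL) = (vx − vy − k·ωz)/r = -0.1320/0.06 = -2.2000
ω₂ (FR) = (vx + vy + k·ωz)/r = 1.2320/0.06 = 20.5333
ω₃ (RL) = (vx + vy − k·ωz)/r = 0.1680/0.06 = 2.8000
ω₄ (RR) = (vx − vy + k·ωz)/r = 0.9320/0.06 = 15.5333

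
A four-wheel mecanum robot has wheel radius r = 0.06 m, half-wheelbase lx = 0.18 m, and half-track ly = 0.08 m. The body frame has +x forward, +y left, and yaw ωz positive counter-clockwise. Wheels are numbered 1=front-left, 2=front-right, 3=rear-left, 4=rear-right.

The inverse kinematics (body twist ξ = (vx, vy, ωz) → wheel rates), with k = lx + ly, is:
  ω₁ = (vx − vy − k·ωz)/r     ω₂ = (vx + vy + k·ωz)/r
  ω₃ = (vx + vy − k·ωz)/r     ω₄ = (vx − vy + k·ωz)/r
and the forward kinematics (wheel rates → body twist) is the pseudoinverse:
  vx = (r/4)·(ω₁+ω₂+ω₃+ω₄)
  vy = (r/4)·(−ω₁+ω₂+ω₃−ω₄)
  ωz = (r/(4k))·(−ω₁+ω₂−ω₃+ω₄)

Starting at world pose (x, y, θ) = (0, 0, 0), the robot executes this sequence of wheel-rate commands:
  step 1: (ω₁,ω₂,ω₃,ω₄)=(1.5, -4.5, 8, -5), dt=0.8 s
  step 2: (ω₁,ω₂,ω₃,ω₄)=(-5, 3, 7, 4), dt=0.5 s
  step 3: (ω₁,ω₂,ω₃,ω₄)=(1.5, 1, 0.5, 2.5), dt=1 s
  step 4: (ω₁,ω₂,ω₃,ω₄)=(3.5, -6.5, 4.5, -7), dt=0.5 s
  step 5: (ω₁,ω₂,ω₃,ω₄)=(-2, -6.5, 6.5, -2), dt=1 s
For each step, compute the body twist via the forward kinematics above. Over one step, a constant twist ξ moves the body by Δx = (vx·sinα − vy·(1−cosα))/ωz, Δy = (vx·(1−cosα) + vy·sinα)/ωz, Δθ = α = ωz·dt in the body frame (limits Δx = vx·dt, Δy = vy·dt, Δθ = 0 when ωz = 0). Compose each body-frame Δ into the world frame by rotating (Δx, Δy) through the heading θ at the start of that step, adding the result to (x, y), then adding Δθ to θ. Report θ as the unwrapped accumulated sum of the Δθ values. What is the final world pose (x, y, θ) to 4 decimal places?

step 1: ξ=(vx,vy,ωz)=(0.0000, 0.1050, -1.0962), dt=0.8 → body Δ=(0.0345, 0.0736, -0.8769) → world pose (0.0345, 0.0736, -0.8769)
step 2: ξ=(vx,vy,ωz)=(0.1350, 0.1650, 0.2885), dt=0.5 → body Δ=(0.0613, 0.0871, 0.1442) → world pose (0.1407, 0.0822, -0.7327)
step 3: ξ=(vx,vy,ωz)=(0.0825, -0.0375, 0.0865), dt=1.0 → body Δ=(0.0840, -0.0339, 0.0865) → world pose (0.1805, 0.0008, -0.6462)
step 4: ξ=(vx,vy,ωz)=(-0.0825, 0.0225, -1.2404), dt=0.5 → body Δ=(-0.0353, 0.0229, -0.6202) → world pose (0.1661, 0.0403, -1.2663)
step 5: ξ=(vx,vy,ωz)=(-0.0600, 0.0600, -0.7500), dt=1.0 → body Δ=(-0.0331, 0.0760, -0.7500) → world pose (0.2287, 0.0947, -2.0163)

(0.2287, 0.0947, -2.0163)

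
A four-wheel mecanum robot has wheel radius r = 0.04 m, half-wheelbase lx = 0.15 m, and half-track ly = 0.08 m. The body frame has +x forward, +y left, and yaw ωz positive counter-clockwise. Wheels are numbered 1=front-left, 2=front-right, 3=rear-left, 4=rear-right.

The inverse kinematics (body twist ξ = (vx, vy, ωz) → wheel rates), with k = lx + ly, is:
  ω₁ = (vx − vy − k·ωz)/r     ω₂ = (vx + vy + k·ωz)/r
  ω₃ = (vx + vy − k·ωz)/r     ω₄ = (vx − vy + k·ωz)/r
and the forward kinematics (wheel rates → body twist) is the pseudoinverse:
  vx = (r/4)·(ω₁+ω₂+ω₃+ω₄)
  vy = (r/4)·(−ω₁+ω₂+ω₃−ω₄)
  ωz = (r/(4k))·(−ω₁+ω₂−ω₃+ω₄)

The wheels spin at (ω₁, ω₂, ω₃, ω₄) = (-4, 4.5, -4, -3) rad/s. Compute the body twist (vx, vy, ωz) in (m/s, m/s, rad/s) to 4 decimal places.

(-0.0650, 0.0750, 0.4130)

k = lx + ly = 0.15 + 0.08 = 0.2300
ω₁+ω₂+ω₃+ω₄ = -6.5000  →  vx = (0.04/4)·-6.5000 = -0.0650
−ω₁+ω₂+ω₃−ω₄ = 7.5000  →  vy = (0.04/4)·7.5000 = 0.0750
−ω₁+ω₂−ω₃+ω₄ = 9.5000  →  ωz = (0.04/0.9200)·9.5000 = 0.4130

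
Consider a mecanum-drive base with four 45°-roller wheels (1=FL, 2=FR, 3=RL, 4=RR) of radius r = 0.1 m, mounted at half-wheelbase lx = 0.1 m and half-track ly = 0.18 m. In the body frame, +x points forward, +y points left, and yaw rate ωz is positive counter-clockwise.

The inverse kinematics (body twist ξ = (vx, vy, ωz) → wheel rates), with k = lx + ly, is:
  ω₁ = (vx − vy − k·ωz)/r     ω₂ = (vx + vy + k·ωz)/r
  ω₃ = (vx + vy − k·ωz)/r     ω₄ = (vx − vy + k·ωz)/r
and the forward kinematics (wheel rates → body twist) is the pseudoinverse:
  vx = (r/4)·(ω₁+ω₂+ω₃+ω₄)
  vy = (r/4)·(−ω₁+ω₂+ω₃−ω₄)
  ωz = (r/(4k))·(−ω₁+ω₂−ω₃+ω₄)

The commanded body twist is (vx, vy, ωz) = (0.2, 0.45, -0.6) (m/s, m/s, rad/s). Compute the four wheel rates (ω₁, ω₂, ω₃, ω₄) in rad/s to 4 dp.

(-0.8200, 4.8200, 8.1800, -4.1800)

k = lx + ly = 0.1 + 0.18 = 0.2800;  k·ωz = 0.2800·-0.6 = -0.1680
ω₁ (FL) = (vx − vy − k·ωz)/r = -0.0820/0.1 = -0.8200
ω₂ (FR) = (vx + vy + k·ωz)/r = 0.4820/0.1 = 4.8200
ω₃ (RL) = (vx + vy − k·ωz)/r = 0.8180/0.1 = 8.1800
ω₄ (RR) = (vx − vy + k·ωz)/r = -0.4180/0.1 = -4.1800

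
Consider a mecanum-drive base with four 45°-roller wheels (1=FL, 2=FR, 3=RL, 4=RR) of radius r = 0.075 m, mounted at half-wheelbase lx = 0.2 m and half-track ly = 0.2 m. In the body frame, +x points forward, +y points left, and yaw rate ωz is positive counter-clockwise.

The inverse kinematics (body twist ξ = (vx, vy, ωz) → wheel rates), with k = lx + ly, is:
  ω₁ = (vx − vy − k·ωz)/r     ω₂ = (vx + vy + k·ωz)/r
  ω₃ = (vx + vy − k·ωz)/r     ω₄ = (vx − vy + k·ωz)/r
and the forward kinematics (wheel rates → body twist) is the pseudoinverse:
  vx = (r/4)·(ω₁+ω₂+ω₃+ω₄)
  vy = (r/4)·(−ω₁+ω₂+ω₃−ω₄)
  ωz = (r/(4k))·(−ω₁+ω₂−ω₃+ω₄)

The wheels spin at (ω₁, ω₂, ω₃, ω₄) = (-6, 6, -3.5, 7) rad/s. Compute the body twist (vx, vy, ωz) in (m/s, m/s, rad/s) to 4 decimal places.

k = lx + ly = 0.2 + 0.2 = 0.4000
ω₁+ω₂+ω₃+ω₄ = 3.5000  →  vx = (0.075/4)·3.5000 = 0.0656
−ω₁+ω₂+ω₃−ω₄ = 1.5000  →  vy = (0.075/4)·1.5000 = 0.0281
−ω₁+ω₂−ω₃+ω₄ = 22.5000  →  ωz = (0.075/1.6000)·22.5000 = 1.0547

(0.0656, 0.0281, 1.0547)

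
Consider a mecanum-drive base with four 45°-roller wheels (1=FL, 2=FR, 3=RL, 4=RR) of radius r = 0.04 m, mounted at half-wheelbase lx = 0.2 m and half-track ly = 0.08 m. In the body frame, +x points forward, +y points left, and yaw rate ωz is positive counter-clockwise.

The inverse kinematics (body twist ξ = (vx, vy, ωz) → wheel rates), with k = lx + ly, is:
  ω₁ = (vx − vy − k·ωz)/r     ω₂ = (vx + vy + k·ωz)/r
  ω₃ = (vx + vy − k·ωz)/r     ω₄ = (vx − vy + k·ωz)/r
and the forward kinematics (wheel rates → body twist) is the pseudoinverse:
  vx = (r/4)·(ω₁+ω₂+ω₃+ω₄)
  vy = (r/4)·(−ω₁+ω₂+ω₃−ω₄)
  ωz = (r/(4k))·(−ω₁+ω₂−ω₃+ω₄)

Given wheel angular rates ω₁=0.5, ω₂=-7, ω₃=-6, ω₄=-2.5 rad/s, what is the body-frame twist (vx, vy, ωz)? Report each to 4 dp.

(-0.1500, -0.1100, -0.1429)

k = lx + ly = 0.2 + 0.08 = 0.2800
ω₁+ω₂+ω₃+ω₄ = -15.0000  →  vx = (0.04/4)·-15.0000 = -0.1500
−ω₁+ω₂+ω₃−ω₄ = -11.0000  →  vy = (0.04/4)·-11.0000 = -0.1100
−ω₁+ω₂−ω₃+ω₄ = -4.0000  →  ωz = (0.04/1.1200)·-4.0000 = -0.1429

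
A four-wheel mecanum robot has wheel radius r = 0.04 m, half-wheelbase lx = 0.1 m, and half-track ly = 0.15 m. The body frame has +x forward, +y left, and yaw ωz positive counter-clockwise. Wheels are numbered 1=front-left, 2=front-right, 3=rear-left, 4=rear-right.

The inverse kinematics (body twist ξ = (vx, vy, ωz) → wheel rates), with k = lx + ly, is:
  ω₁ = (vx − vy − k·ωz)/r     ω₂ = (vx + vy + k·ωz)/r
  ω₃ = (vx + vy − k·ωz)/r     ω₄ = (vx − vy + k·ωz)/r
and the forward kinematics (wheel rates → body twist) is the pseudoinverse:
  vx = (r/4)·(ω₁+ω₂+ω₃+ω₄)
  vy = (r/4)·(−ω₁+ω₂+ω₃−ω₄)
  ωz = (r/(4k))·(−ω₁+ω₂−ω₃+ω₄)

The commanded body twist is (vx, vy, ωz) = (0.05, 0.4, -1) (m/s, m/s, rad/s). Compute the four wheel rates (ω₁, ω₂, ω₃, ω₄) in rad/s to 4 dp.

(-2.5000, 5.0000, 17.5000, -15.0000)

k = lx + ly = 0.1 + 0.15 = 0.2500;  k·ωz = 0.2500·-1 = -0.2500
ω₁ (FL) = (vx − vy − k·ωz)/r = -0.1000/0.04 = -2.5000
ω₂ (FR) = (vx + vy + k·ωz)/r = 0.2000/0.04 = 5.0000
ω₃ (RL) = (vx + vy − k·ωz)/r = 0.7000/0.04 = 17.5000
ω₄ (RR) = (vx − vy + k·ωz)/r = -0.6000/0.04 = -15.0000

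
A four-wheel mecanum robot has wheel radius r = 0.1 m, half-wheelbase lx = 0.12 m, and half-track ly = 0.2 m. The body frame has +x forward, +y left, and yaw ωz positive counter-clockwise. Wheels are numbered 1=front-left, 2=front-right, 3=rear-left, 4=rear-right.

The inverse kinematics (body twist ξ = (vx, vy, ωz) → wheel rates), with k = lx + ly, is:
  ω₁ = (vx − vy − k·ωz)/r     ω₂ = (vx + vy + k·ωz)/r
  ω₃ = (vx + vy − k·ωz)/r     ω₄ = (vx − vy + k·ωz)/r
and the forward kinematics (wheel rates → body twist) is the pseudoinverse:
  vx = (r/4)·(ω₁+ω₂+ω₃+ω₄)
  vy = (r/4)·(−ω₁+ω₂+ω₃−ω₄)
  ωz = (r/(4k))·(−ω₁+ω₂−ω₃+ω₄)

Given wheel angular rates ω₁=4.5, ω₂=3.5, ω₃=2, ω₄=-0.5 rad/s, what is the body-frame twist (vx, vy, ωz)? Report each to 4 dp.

k = lx + ly = 0.12 + 0.2 = 0.3200
ω₁+ω₂+ω₃+ω₄ = 9.5000  →  vx = (0.1/4)·9.5000 = 0.2375
−ω₁+ω₂+ω₃−ω₄ = 1.5000  →  vy = (0.1/4)·1.5000 = 0.0375
−ω₁+ω₂−ω₃+ω₄ = -3.5000  →  ωz = (0.1/1.2800)·-3.5000 = -0.2734

(0.2375, 0.0375, -0.2734)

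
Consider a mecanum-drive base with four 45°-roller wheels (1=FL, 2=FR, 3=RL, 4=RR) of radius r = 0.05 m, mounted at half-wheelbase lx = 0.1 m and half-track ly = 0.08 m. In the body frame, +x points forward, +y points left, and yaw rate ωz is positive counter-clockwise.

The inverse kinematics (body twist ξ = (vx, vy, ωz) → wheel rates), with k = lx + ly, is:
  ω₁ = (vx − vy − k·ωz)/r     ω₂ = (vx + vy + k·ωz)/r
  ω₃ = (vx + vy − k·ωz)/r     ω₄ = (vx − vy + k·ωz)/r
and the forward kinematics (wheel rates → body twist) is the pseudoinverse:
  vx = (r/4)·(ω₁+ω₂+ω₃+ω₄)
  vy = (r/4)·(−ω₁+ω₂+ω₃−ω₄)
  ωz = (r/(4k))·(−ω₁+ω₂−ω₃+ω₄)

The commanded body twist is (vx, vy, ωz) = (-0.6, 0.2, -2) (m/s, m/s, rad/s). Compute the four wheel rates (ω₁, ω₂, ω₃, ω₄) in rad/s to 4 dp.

k = lx + ly = 0.1 + 0.08 = 0.1800;  k·ωz = 0.1800·-2 = -0.3600
ω₁ (FL) = (vx − vy − k·ωz)/r = -0.4400/0.05 = -8.8000
ω₂ (FR) = (vx + vy + k·ωz)/r = -0.7600/0.05 = -15.2000
ω₃ (RL) = (vx + vy − k·ωz)/r = -0.0400/0.05 = -0.8000
ω₄ (RR) = (vx − vy + k·ωz)/r = -1.1600/0.05 = -23.2000

(-8.8000, -15.2000, -0.8000, -23.2000)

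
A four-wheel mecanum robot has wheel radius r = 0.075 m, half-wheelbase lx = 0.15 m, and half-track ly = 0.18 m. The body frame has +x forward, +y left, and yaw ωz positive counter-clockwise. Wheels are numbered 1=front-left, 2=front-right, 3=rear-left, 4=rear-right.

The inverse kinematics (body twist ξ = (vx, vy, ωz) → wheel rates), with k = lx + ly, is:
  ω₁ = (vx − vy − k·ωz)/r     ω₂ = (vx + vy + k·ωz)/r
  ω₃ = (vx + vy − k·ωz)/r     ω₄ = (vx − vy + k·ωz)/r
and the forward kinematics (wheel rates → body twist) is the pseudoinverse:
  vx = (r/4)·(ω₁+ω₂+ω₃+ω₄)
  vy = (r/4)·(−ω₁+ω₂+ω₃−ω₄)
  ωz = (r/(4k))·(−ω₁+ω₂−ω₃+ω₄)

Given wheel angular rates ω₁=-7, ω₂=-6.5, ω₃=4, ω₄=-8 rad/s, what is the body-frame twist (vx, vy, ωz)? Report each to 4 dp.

(-0.3281, 0.2344, -0.6534)

k = lx + ly = 0.15 + 0.18 = 0.3300
ω₁+ω₂+ω₃+ω₄ = -17.5000  →  vx = (0.075/4)·-17.5000 = -0.3281
−ω₁+ω₂+ω₃−ω₄ = 12.5000  →  vy = (0.075/4)·12.5000 = 0.2344
−ω₁+ω₂−ω₃+ω₄ = -11.5000  →  ωz = (0.075/1.3200)·-11.5000 = -0.6534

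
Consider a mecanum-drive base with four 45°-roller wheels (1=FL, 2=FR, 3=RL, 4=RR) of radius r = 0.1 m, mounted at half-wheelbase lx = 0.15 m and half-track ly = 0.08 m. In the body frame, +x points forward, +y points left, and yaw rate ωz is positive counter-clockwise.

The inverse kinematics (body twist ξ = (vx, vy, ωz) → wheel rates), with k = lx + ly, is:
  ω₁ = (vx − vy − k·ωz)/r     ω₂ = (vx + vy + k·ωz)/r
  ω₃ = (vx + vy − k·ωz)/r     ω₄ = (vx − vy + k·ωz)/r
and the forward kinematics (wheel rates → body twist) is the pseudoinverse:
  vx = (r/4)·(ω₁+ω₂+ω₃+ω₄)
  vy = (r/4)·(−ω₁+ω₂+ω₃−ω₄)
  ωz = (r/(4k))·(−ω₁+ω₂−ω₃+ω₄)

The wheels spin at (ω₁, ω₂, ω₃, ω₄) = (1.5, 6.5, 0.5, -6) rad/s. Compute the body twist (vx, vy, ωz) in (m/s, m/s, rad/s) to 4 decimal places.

k = lx + ly = 0.15 + 0.08 = 0.2300
ω₁+ω₂+ω₃+ω₄ = 2.5000  →  vx = (0.1/4)·2.5000 = 0.0625
−ω₁+ω₂+ω₃−ω₄ = 11.5000  →  vy = (0.1/4)·11.5000 = 0.2875
−ω₁+ω₂−ω₃+ω₄ = -1.5000  →  ωz = (0.1/0.9200)·-1.5000 = -0.1630

(0.0625, 0.2875, -0.1630)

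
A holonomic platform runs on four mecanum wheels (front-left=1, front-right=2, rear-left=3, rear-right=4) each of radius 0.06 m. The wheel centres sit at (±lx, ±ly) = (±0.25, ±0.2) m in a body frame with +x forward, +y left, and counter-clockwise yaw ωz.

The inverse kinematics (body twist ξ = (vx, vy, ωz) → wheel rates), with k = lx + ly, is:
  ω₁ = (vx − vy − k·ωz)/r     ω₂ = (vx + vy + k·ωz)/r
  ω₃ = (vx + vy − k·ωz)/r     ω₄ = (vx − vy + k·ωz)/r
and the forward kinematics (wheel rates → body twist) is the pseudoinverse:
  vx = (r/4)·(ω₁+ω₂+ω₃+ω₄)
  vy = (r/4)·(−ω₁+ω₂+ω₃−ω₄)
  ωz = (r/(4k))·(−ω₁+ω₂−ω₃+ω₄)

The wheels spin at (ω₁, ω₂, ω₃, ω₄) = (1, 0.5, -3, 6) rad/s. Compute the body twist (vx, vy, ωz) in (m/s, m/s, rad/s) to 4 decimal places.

(0.0675, -0.1425, 0.2833)

k = lx + ly = 0.25 + 0.2 = 0.4500
ω₁+ω₂+ω₃+ω₄ = 4.5000  →  vx = (0.06/4)·4.5000 = 0.0675
−ω₁+ω₂+ω₃−ω₄ = -9.5000  →  vy = (0.06/4)·-9.5000 = -0.1425
−ω₁+ω₂−ω₃+ω₄ = 8.5000  →  ωz = (0.06/1.8000)·8.5000 = 0.2833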